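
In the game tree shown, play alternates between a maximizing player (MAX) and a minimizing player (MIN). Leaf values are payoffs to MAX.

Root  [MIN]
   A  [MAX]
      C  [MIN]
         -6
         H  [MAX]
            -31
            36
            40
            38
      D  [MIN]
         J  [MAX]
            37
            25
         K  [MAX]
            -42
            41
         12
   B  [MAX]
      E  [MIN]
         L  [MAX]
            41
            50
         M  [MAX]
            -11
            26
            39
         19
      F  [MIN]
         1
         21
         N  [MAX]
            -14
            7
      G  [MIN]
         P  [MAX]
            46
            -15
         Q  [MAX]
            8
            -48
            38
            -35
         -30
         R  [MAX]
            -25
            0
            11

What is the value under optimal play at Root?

12

H (MAX): max(-31, 36, 40, 38) = 40
C (MIN): min(-6, 40) = -6
J (MAX): max(37, 25) = 37
K (MAX): max(-42, 41) = 41
D (MIN): min(37, 41, 12) = 12
A (MAX): max(-6, 12) = 12
L (MAX): max(41, 50) = 50
M (MAX): max(-11, 26, 39) = 39
E (MIN): min(50, 39, 19) = 19
N (MAX): max(-14, 7) = 7
F (MIN): min(1, 21, 7) = 1
P (MAX): max(46, -15) = 46
Q (MAX): max(8, -48, 38, -35) = 38
R (MAX): max(-25, 0, 11) = 11
G (MIN): min(46, 38, -30, 11) = -30
B (MAX): max(19, 1, -30) = 19
Root (MIN): min(12, 19) = 12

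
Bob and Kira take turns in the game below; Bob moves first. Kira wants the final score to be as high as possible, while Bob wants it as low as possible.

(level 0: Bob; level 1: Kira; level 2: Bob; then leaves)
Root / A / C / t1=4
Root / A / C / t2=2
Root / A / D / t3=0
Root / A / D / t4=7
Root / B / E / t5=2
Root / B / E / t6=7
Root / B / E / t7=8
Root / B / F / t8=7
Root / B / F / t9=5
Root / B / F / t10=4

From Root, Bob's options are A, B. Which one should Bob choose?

A

C (Bob): min(4, 2) = 2
D (Bob): min(0, 7) = 0
A (Kira): max(2, 0) = 2
E (Bob): min(2, 7, 8) = 2
F (Bob): min(7, 5, 4) = 4
B (Kira): max(2, 4) = 4
Root (Bob): min(2, 4) = 2
Bob at Root wants the lowest of {A=2, B=4}, so chooses A.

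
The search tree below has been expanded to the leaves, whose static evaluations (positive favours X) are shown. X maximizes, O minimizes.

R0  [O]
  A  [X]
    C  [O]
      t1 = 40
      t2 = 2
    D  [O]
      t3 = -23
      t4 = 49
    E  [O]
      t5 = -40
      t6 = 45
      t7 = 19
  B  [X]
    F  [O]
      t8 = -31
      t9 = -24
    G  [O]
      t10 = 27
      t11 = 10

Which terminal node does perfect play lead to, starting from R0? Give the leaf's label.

t2

C (O): min(40, 2) = 2
D (O): min(-23, 49) = -23
E (O): min(-40, 45, 19) = -40
A (X): max(2, -23, -40) = 2
F (O): min(-31, -24) = -31
G (O): min(27, 10) = 10
B (X): max(-31, 10) = 10
R0 (O): min(2, 10) = 2
At R0, O picks A (lowest: 2).
At A, X picks C (highest: 2).
At C, O picks t2 (lowest: 2).
Terminal value 2.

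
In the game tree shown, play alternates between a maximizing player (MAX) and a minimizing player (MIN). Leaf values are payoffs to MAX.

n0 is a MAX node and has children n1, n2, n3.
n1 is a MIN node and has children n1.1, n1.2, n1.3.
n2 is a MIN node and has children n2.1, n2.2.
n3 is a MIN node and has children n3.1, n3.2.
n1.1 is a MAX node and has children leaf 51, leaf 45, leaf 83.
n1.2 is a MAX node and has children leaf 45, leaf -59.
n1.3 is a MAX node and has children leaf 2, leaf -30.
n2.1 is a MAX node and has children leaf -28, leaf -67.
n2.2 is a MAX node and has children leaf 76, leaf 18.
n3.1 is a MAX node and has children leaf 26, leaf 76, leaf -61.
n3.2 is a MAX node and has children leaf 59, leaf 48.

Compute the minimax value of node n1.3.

2

n1.3 (MAX): max(2, -30) = 2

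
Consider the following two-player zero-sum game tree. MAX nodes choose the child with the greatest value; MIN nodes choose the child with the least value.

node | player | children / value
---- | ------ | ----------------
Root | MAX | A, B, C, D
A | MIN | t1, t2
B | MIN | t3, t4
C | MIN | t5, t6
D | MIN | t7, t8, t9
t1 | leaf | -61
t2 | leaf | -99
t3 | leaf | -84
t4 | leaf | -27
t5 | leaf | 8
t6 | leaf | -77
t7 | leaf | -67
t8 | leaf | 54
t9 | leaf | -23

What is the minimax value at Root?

-67

A (MIN): min(-61, -99) = -99
B (MIN): min(-84, -27) = -84
C (MIN): min(8, -77) = -77
D (MIN): min(-67, 54, -23) = -67
Root (MAX): max(-99, -84, -77, -67) = -67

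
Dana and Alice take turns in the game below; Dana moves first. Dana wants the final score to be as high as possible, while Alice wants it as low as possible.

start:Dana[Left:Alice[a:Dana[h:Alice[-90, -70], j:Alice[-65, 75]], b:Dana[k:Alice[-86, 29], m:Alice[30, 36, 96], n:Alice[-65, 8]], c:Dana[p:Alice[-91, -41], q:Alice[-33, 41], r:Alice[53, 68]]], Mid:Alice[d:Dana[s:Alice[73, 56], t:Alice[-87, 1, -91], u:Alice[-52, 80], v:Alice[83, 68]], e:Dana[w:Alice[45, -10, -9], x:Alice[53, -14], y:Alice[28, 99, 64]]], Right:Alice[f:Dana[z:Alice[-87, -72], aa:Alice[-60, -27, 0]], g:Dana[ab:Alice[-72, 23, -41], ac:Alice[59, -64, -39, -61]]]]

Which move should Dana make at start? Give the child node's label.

h (Alice): min(-90, -70) = -90
j (Alice): min(-65, 75) = -65
a (Dana): max(-90, -65) = -65
k (Alice): min(-86, 29) = -86
m (Alice): min(30, 36, 96) = 30
n (Alice): min(-65, 8) = -65
b (Dana): max(-86, 30, -65) = 30
p (Alice): min(-91, -41) = -91
q (Alice): min(-33, 41) = -33
r (Alice): min(53, 68) = 53
c (Dana): max(-91, -33, 53) = 53
Left (Alice): min(-65, 30, 53) = -65
s (Alice): min(73, 56) = 56
t (Alice): min(-87, 1, -91) = -91
u (Alice): min(-52, 80) = -52
v (Alice): min(83, 68) = 68
d (Dana): max(56, -91, -52, 68) = 68
w (Alice): min(45, -10, -9) = -10
x (Alice): min(53, -14) = -14
y (Alice): min(28, 99, 64) = 28
e (Dana): max(-10, -14, 28) = 28
Mid (Alice): min(68, 28) = 28
z (Alice): min(-87, -72) = -87
aa (Alice): min(-60, -27, 0) = -60
f (Dana): max(-87, -60) = -60
ab (Alice): min(-72, 23, -41) = -72
ac (Alice): min(59, -64, -39, -61) = -64
g (Dana): max(-72, -64) = -64
Right (Alice): min(-60, -64) = -64
start (Dana): max(-65, 28, -64) = 28
Dana at start wants the highest of {Left=-65, Mid=28, Right=-64}, so chooses Mid.

Mid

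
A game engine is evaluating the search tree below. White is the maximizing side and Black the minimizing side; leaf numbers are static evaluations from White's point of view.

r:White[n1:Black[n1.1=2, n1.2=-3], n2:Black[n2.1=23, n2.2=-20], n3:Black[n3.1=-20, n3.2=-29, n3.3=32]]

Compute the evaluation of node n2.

-20

n2 (Black): min(23, -20) = -20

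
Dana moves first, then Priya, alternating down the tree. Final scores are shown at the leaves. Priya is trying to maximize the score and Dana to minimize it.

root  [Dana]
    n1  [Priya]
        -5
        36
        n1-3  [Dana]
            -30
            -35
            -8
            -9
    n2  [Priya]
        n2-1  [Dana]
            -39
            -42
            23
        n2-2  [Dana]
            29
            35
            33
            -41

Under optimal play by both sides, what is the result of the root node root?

-41

n1-3 (Dana): min(-30, -35, -8, -9) = -35
n1 (Priya): max(-5, 36, -35) = 36
n2-1 (Dana): min(-39, -42, 23) = -42
n2-2 (Dana): min(29, 35, 33, -41) = -41
n2 (Priya): max(-42, -41) = -41
root (Dana): min(36, -41) = -41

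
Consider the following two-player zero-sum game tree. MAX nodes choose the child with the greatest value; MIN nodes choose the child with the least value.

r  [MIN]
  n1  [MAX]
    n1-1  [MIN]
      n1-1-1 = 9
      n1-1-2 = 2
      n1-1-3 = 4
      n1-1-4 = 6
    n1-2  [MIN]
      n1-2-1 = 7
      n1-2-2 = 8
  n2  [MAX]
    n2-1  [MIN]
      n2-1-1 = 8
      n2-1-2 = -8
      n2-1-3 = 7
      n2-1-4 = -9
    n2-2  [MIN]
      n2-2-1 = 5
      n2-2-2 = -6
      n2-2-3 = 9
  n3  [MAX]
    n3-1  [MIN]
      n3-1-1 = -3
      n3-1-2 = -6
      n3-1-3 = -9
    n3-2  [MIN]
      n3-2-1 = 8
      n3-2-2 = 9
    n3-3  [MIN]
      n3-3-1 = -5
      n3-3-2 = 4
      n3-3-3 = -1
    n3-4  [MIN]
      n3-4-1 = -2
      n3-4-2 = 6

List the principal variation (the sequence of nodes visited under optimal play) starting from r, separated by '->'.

r -> n2 -> n2-2 -> n2-2-2

n1-1 (MIN): min(9, 2, 4, 6) = 2
n1-2 (MIN): min(7, 8) = 7
n1 (MAX): max(2, 7) = 7
n2-1 (MIN): min(8, -8, 7, -9) = -9
n2-2 (MIN): min(5, -6, 9) = -6
n2 (MAX): max(-9, -6) = -6
n3-1 (MIN): min(-3, -6, -9) = -9
n3-2 (MIN): min(8, 9) = 8
n3-3 (MIN): min(-5, 4, -1) = -5
n3-4 (MIN): min(-2, 6) = -2
n3 (MAX): max(-9, 8, -5, -2) = 8
r (MIN): min(7, -6, 8) = -6
At r, MIN picks n2 (lowest: -6).
At n2, MAX picks n2-2 (highest: -6).
At n2-2, MIN picks n2-2-2 (lowest: -6).
Terminal value -6.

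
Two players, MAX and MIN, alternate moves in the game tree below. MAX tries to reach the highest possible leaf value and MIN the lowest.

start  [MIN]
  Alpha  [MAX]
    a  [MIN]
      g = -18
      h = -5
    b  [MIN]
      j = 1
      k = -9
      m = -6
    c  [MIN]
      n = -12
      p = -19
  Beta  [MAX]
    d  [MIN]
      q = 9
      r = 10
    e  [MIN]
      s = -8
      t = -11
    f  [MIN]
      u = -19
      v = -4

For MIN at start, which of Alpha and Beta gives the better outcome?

Alpha

a (MIN): min(-18, -5) = -18
b (MIN): min(1, -9, -6) = -9
c (MIN): min(-12, -19) = -19
Alpha (MAX): max(-18, -9, -19) = -9
d (MIN): min(9, 10) = 9
e (MIN): min(-8, -11) = -11
f (MIN): min(-19, -4) = -19
Beta (MAX): max(9, -11, -19) = 9
MIN prefers the lower value; Alpha=-9, Beta=9. Alpha is better since -9 < 9.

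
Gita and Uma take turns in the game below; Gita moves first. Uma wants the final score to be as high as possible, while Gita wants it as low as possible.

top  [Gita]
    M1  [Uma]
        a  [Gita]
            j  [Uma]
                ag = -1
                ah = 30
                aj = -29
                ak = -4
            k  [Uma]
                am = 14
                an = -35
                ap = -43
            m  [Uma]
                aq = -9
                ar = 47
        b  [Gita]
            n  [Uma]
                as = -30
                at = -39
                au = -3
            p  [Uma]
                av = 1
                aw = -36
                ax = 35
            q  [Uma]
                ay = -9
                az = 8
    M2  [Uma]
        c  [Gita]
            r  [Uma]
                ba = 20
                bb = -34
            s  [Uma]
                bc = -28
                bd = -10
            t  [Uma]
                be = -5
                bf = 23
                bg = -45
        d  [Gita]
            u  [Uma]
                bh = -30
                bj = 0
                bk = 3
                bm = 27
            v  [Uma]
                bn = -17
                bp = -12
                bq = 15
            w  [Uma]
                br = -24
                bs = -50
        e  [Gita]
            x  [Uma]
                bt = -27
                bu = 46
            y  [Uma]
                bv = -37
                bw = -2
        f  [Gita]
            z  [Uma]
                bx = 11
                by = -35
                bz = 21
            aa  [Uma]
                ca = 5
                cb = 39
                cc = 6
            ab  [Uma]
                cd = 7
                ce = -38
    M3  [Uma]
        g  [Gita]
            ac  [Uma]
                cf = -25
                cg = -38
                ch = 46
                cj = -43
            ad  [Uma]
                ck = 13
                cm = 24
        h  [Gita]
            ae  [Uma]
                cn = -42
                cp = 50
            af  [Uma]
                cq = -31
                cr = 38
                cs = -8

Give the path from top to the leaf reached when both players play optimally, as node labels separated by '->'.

top -> M2 -> f -> ab -> cd

j (Uma): max(-1, 30, -29, -4) = 30
k (Uma): max(14, -35, -43) = 14
m (Uma): max(-9, 47) = 47
a (Gita): min(30, 14, 47) = 14
n (Uma): max(-30, -39, -3) = -3
p (Uma): max(1, -36, 35) = 35
q (Uma): max(-9, 8) = 8
b (Gita): min(-3, 35, 8) = -3
M1 (Uma): max(14, -3) = 14
r (Uma): max(20, -34) = 20
s (Uma): max(-28, -10) = -10
t (Uma): max(-5, 23, -45) = 23
c (Gita): min(20, -10, 23) = -10
u (Uma): max(-30, 0, 3, 27) = 27
v (Uma): max(-17, -12, 15) = 15
w (Uma): max(-24, -50) = -24
d (Gita): min(27, 15, -24) = -24
x (Uma): max(-27, 46) = 46
y (Uma): max(-37, -2) = -2
e (Gita): min(46, -2) = -2
z (Uma): max(11, -35, 21) = 21
aa (Uma): max(5, 39, 6) = 39
ab (Uma): max(7, -38) = 7
f (Gita): min(21, 39, 7) = 7
M2 (Uma): max(-10, -24, -2, 7) = 7
ac (Uma): max(-25, -38, 46, -43) = 46
ad (Uma): max(13, 24) = 24
g (Gita): min(46, 24) = 24
ae (Uma): max(-42, 50) = 50
af (Uma): max(-31, 38, -8) = 38
h (Gita): min(50, 38) = 38
M3 (Uma): max(24, 38) = 38
top (Gita): min(14, 7, 38) = 7
At top, Gita picks M2 (lowest: 7).
At M2, Uma picks f (highest: 7).
At f, Gita picks ab (lowest: 7).
At ab, Uma picks cd (highest: 7).
Terminal value 7.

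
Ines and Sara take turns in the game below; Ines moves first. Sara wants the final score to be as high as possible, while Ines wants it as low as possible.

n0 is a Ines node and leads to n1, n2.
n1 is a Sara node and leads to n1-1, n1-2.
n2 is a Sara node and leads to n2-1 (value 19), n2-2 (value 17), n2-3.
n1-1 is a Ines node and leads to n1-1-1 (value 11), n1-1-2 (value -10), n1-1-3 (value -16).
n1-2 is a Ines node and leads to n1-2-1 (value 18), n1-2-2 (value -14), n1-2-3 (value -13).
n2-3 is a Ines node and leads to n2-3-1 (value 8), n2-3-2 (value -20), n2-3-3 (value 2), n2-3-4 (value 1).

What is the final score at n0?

-14

n1-1 (Ines): min(11, -10, -16) = -16
n1-2 (Ines): min(18, -14, -13) = -14
n1 (Sara): max(-16, -14) = -14
n2-3 (Ines): min(8, -20, 2, 1) = -20
n2 (Sara): max(19, 17, -20) = 19
n0 (Ines): min(-14, 19) = -14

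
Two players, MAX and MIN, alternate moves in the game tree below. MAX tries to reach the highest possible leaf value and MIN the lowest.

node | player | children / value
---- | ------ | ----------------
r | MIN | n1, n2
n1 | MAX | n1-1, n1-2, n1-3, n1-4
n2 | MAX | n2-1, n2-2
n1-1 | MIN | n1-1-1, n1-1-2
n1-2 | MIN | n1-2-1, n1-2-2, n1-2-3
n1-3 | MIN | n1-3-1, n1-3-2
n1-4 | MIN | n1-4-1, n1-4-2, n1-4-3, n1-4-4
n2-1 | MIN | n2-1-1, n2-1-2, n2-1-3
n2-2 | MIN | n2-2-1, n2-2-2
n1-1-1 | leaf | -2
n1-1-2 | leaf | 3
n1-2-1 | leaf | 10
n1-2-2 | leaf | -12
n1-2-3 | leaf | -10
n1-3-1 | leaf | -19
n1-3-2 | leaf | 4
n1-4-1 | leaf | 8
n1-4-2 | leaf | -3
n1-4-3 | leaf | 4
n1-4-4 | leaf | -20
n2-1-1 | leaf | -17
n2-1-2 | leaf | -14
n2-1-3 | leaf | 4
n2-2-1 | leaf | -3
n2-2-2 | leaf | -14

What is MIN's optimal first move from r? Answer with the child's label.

n1-1 (MIN): min(-2, 3) = -2
n1-2 (MIN): min(10, -12, -10) = -12
n1-3 (MIN): min(-19, 4) = -19
n1-4 (MIN): min(8, -3, 4, -20) = -20
n1 (MAX): max(-2, -12, -19, -20) = -2
n2-1 (MIN): min(-17, -14, 4) = -17
n2-2 (MIN): min(-3, -14) = -14
n2 (MAX): max(-17, -14) = -14
r (MIN): min(-2, -14) = -14
MIN at r wants the lowest of {n1=-2, n2=-14}, so chooses n2.

n2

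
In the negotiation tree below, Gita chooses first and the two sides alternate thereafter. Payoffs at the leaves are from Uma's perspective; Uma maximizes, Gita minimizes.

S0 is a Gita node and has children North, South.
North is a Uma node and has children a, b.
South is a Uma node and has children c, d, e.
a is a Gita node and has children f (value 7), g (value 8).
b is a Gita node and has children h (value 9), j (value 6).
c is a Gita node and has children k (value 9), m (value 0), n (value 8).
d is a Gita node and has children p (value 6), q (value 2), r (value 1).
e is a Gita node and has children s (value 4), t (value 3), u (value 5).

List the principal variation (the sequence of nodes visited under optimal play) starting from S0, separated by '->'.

S0 -> South -> e -> t

a (Gita): min(7, 8) = 7
b (Gita): min(9, 6) = 6
North (Uma): max(7, 6) = 7
c (Gita): min(9, 0, 8) = 0
d (Gita): min(6, 2, 1) = 1
e (Gita): min(4, 3, 5) = 3
South (Uma): max(0, 1, 3) = 3
S0 (Gita): min(7, 3) = 3
At S0, Gita picks South (lowest: 3).
At South, Uma picks e (highest: 3).
At e, Gita picks t (lowest: 3).
Terminal value 3.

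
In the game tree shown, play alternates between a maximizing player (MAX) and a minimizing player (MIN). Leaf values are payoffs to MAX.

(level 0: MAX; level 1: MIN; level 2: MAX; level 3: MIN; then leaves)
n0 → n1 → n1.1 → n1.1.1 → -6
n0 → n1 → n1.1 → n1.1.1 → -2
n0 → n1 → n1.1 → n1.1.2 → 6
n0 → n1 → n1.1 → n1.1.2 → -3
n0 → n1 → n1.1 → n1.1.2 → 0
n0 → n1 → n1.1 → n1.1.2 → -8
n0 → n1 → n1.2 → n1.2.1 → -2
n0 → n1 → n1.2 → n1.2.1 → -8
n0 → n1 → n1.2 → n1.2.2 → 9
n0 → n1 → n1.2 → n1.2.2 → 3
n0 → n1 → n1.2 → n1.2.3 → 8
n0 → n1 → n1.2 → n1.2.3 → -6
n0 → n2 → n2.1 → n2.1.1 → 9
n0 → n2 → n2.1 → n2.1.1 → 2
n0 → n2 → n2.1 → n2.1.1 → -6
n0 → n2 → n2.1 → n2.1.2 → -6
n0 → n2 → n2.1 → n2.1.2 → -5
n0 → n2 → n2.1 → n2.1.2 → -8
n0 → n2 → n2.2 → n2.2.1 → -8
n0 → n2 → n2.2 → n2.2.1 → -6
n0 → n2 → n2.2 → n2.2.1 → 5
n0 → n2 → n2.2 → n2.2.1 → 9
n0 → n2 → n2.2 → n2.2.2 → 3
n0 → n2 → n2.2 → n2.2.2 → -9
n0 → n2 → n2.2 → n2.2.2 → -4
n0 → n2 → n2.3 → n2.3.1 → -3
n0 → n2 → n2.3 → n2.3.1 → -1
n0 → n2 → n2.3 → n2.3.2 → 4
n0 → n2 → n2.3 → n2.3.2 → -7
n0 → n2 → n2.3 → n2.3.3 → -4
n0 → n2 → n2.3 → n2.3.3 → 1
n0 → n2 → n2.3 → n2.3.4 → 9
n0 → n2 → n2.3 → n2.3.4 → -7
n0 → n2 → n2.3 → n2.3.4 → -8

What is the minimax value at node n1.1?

n1.1.1 (MIN): min(-6, -2) = -6
n1.1.2 (MIN): min(6, -3, 0, -8) = -8
n1.1 (MAX): max(-6, -8) = -6

-6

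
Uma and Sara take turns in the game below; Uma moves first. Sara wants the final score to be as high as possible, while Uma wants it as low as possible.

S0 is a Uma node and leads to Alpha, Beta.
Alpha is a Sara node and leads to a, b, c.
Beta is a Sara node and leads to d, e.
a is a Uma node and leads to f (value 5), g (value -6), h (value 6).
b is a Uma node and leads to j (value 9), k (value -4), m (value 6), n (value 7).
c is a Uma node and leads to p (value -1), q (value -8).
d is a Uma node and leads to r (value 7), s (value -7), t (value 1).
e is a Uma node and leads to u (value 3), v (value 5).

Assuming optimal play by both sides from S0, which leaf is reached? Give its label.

k

a (Uma): min(5, -6, 6) = -6
b (Uma): min(9, -4, 6, 7) = -4
c (Uma): min(-1, -8) = -8
Alpha (Sara): max(-6, -4, -8) = -4
d (Uma): min(7, -7, 1) = -7
e (Uma): min(3, 5) = 3
Beta (Sara): max(-7, 3) = 3
S0 (Uma): min(-4, 3) = -4
At S0, Uma picks Alpha (lowest: -4).
At Alpha, Sara picks b (highest: -4).
At b, Uma picks k (lowest: -4).
Terminal value -4.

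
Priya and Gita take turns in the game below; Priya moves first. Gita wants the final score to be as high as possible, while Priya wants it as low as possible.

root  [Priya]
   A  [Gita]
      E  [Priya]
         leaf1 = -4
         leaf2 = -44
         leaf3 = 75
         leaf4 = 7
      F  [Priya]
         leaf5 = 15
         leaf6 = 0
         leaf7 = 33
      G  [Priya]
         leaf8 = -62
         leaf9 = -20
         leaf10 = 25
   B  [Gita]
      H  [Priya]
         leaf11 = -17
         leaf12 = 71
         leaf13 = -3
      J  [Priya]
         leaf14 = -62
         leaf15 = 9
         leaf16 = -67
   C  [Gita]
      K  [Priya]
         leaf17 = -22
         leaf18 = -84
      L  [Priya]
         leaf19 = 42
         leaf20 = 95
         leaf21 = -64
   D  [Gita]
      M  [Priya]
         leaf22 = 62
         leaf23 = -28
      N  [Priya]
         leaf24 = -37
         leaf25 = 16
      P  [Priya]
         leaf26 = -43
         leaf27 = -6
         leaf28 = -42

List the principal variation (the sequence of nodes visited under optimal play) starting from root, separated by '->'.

E (Priya): min(-4, -44, 75, 7) = -44
F (Priya): min(15, 0, 33) = 0
G (Priya): min(-62, -20, 25) = -62
A (Gita): max(-44, 0, -62) = 0
H (Priya): min(-17, 71, -3) = -17
J (Priya): min(-62, 9, -67) = -67
B (Gita): max(-17, -67) = -17
K (Priya): min(-22, -84) = -84
L (Priya): min(42, 95, -64) = -64
C (Gita): max(-84, -64) = -64
M (Priya): min(62, -28) = -28
N (Priya): min(-37, 16) = -37
P (Priya): min(-43, -6, -42) = -43
D (Gita): max(-28, -37, -43) = -28
root (Priya): min(0, -17, -64, -28) = -64
At root, Priya picks C (lowest: -64).
At C, Gita picks L (highest: -64).
At L, Priya picks leaf21 (lowest: -64).
Terminal value -64.

root -> C -> L -> leaf21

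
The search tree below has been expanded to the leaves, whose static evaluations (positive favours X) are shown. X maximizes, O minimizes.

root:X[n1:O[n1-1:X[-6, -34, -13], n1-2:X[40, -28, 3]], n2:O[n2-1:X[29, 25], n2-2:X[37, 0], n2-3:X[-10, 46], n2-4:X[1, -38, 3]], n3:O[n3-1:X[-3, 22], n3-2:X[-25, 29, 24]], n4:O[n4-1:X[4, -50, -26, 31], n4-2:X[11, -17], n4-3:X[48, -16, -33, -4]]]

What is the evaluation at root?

n1-1 (X): max(-6, -34, -13) = -6
n1-2 (X): max(40, -28, 3) = 40
n1 (O): min(-6, 40) = -6
n2-1 (X): max(29, 25) = 29
n2-2 (X): max(37, 0) = 37
n2-3 (X): max(-10, 46) = 46
n2-4 (X): max(1, -38, 3) = 3
n2 (O): min(29, 37, 46, 3) = 3
n3-1 (X): max(-3, 22) = 22
n3-2 (X): max(-25, 29, 24) = 29
n3 (O): min(22, 29) = 22
n4-1 (X): max(4, -50, -26, 31) = 31
n4-2 (X): max(11, -17) = 11
n4-3 (X): max(48, -16, -33, -4) = 48
n4 (O): min(31, 11, 48) = 11
root (X): max(-6, 3, 22, 11) = 22

22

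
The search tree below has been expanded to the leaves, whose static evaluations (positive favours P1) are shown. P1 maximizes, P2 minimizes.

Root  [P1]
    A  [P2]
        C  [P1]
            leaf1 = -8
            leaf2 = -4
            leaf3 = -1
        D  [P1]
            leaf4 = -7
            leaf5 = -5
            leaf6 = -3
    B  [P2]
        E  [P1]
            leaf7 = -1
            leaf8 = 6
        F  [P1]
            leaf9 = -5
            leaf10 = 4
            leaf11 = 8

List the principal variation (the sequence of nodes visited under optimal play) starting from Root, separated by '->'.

Root -> B -> E -> leaf8

C (P1): max(-8, -4, -1) = -1
D (P1): max(-7, -5, -3) = -3
A (P2): min(-1, -3) = -3
E (P1): max(-1, 6) = 6
F (P1): max(-5, 4, 8) = 8
B (P2): min(6, 8) = 6
Root (P1): max(-3, 6) = 6
At Root, P1 picks B (highest: 6).
At B, P2 picks E (lowest: 6).
At E, P1 picks leaf8 (highest: 6).
Terminal value 6.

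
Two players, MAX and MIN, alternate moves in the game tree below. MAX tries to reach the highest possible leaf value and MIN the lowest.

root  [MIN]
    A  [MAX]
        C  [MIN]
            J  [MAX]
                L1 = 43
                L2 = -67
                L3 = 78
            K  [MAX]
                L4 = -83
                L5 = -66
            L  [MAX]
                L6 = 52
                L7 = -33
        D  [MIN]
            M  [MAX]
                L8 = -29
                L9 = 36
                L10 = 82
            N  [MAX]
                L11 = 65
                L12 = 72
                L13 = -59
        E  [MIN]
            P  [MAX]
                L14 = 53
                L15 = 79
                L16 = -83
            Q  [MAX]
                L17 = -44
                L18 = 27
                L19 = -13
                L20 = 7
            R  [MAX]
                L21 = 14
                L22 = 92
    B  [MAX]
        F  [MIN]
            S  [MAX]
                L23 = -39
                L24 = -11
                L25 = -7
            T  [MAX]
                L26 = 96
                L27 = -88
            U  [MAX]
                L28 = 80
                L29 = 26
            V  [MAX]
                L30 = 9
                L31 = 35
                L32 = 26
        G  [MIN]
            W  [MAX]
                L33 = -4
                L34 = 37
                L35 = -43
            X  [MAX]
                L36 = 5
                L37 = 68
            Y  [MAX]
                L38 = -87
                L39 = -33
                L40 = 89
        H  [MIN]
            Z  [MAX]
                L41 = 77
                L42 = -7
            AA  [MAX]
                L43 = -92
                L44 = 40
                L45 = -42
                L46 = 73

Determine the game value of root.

72

J (MAX): max(43, -67, 78) = 78
K (MAX): max(-83, -66) = -66
L (MAX): max(52, -33) = 52
C (MIN): min(78, -66, 52) = -66
M (MAX): max(-29, 36, 82) = 82
N (MAX): max(65, 72, -59) = 72
D (MIN): min(82, 72) = 72
P (MAX): max(53, 79, -83) = 79
Q (MAX): max(-44, 27, -13, 7) = 27
R (MAX): max(14, 92) = 92
E (MIN): min(79, 27, 92) = 27
A (MAX): max(-66, 72, 27) = 72
S (MAX): max(-39, -11, -7) = -7
T (MAX): max(96, -88) = 96
U (MAX): max(80, 26) = 80
V (MAX): max(9, 35, 26) = 35
F (MIN): min(-7, 96, 80, 35) = -7
W (MAX): max(-4, 37, -43) = 37
X (MAX): max(5, 68) = 68
Y (MAX): max(-87, -33, 89) = 89
G (MIN): min(37, 68, 89) = 37
Z (MAX): max(77, -7) = 77
AA (MAX): max(-92, 40, -42, 73) = 73
H (MIN): min(77, 73) = 73
B (MAX): max(-7, 37, 73) = 73
root (MIN): min(72, 73) = 72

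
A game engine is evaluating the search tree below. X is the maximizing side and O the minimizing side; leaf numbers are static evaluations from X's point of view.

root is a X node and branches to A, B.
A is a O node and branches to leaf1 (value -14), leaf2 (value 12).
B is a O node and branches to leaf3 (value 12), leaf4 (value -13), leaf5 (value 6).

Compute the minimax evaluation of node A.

-14

A (O): min(-14, 12) = -14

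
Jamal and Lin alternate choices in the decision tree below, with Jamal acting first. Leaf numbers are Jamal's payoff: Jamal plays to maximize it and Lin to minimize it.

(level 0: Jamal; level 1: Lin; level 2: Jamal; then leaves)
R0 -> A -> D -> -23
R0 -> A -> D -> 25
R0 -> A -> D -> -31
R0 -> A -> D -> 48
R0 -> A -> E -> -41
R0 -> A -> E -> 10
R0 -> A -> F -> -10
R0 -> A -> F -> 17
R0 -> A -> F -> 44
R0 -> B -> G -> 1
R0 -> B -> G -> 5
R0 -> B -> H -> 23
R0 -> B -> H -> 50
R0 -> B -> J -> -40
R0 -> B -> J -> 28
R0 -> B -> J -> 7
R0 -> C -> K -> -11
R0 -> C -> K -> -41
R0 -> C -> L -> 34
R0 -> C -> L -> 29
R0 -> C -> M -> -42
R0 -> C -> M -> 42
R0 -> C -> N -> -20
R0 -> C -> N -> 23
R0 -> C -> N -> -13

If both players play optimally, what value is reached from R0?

10

D (Jamal): max(-23, 25, -31, 48) = 48
E (Jamal): max(-41, 10) = 10
F (Jamal): max(-10, 17, 44) = 44
A (Lin): min(48, 10, 44) = 10
G (Jamal): max(1, 5) = 5
H (Jamal): max(23, 50) = 50
J (Jamal): max(-40, 28, 7) = 28
B (Lin): min(5, 50, 28) = 5
K (Jamal): max(-11, -41) = -11
L (Jamal): max(34, 29) = 34
M (Jamal): max(-42, 42) = 42
N (Jamal): max(-20, 23, -13) = 23
C (Lin): min(-11, 34, 42, 23) = -11
R0 (Jamal): max(10, 5, -11) = 10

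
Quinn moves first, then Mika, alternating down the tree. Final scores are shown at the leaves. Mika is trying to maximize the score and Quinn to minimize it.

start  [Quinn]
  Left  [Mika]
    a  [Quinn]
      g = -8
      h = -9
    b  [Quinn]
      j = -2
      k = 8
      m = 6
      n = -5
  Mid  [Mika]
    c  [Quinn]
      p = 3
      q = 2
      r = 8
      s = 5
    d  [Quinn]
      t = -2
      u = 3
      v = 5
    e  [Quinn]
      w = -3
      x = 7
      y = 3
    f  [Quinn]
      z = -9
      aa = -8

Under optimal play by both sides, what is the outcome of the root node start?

-5

a (Quinn): min(-8, -9) = -9
b (Quinn): min(-2, 8, 6, -5) = -5
Left (Mika): max(-9, -5) = -5
c (Quinn): min(3, 2, 8, 5) = 2
d (Quinn): min(-2, 3, 5) = -2
e (Quinn): min(-3, 7, 3) = -3
f (Quinn): min(-9, -8) = -9
Mid (Mika): max(2, -2, -3, -9) = 2
start (Quinn): min(-5, 2) = -5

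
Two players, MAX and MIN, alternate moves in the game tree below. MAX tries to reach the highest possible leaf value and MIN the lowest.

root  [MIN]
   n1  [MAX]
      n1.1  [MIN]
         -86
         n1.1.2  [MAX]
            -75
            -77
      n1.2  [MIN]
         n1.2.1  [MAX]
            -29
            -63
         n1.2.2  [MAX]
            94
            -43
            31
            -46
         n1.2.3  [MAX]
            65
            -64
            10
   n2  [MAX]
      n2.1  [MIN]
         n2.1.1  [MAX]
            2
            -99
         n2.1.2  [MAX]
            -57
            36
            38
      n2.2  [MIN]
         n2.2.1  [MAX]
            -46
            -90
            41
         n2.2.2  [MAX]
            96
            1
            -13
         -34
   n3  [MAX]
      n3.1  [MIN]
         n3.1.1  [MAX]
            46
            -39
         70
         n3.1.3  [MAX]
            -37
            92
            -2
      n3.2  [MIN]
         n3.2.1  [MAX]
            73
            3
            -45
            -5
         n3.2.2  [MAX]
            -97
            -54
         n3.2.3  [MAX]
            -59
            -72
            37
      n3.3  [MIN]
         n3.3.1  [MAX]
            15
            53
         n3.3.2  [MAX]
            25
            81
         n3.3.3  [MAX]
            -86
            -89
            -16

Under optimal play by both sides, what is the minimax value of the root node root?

-29

n1.1.2 (MAX): max(-75, -77) = -75
n1.1 (MIN): min(-86, -75) = -86
n1.2.1 (MAX): max(-29, -63) = -29
n1.2.2 (MAX): max(94, -43, 31, -46) = 94
n1.2.3 (MAX): max(65, -64, 10) = 65
n1.2 (MIN): min(-29, 94, 65) = -29
n1 (MAX): max(-86, -29) = -29
n2.1.1 (MAX): max(2, -99) = 2
n2.1.2 (MAX): max(-57, 36, 38) = 38
n2.1 (MIN): min(2, 38) = 2
n2.2.1 (MAX): max(-46, -90, 41) = 41
n2.2.2 (MAX): max(96, 1, -13) = 96
n2.2 (MIN): min(41, 96, -34) = -34
n2 (MAX): max(2, -34) = 2
n3.1.1 (MAX): max(46, -39) = 46
n3.1.3 (MAX): max(-37, 92, -2) = 92
n3.1 (MIN): min(46, 70, 92) = 46
n3.2.1 (MAX): max(73, 3, -45, -5) = 73
n3.2.2 (MAX): max(-97, -54) = -54
n3.2.3 (MAX): max(-59, -72, 37) = 37
n3.2 (MIN): min(73, -54, 37) = -54
n3.3.1 (MAX): max(15, 53) = 53
n3.3.2 (MAX): max(25, 81) = 81
n3.3.3 (MAX): max(-86, -89, -16) = -16
n3.3 (MIN): min(53, 81, -16) = -16
n3 (MAX): max(46, -54, -16) = 46
root (MIN): min(-29, 2, 46) = -29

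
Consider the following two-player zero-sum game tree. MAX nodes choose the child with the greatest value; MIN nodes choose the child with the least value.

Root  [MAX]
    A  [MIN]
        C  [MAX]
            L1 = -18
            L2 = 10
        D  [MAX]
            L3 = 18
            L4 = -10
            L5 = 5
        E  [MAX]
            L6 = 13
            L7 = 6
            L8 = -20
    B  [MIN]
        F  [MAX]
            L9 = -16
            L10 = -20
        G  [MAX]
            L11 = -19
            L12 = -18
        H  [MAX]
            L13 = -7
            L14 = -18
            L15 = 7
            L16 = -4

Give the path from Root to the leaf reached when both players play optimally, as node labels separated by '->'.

Root -> A -> C -> L2

C (MAX): max(-18, 10) = 10
D (MAX): max(18, -10, 5) = 18
E (MAX): max(13, 6, -20) = 13
A (MIN): min(10, 18, 13) = 10
F (MAX): max(-16, -20) = -16
G (MAX): max(-19, -18) = -18
H (MAX): max(-7, -18, 7, -4) = 7
B (MIN): min(-16, -18, 7) = -18
Root (MAX): max(10, -18) = 10
At Root, MAX picks A (highest: 10).
At A, MIN picks C (lowest: 10).
At C, MAX picks L2 (highest: 10).
Terminal value 10.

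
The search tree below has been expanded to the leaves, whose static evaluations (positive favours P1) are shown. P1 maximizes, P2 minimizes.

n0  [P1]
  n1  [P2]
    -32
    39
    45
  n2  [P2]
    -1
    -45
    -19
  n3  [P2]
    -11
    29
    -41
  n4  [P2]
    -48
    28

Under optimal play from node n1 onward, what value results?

-32

n1 (P2): min(-32, 39, 45) = -32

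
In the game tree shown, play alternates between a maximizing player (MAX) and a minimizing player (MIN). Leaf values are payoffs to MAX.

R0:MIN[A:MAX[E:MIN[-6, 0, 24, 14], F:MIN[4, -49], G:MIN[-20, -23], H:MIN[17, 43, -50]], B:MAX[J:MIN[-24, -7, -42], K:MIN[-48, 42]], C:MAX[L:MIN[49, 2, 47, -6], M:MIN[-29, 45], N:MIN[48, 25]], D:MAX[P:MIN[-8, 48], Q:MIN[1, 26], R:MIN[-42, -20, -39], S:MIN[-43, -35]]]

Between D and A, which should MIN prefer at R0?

A

P (MIN): min(-8, 48) = -8
Q (MIN): min(1, 26) = 1
R (MIN): min(-42, -20, -39) = -42
S (MIN): min(-43, -35) = -43
D (MAX): max(-8, 1, -42, -43) = 1
E (MIN): min(-6, 0, 24, 14) = -6
F (MIN): min(4, -49) = -49
G (MIN): min(-20, -23) = -23
H (MIN): min(17, 43, -50) = -50
A (MAX): max(-6, -49, -23, -50) = -6
MIN prefers the lower value; D=1, A=-6. A is better since -6 < 1.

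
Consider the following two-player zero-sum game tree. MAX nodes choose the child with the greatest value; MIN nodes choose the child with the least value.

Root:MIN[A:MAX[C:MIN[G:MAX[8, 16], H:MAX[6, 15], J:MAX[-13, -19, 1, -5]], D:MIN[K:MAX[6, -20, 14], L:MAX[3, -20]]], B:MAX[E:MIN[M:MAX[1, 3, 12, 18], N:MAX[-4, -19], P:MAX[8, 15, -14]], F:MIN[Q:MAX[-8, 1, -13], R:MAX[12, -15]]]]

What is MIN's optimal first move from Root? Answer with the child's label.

G (MAX): max(8, 16) = 16
H (MAX): max(6, 15) = 15
J (MAX): max(-13, -19, 1, -5) = 1
C (MIN): min(16, 15, 1) = 1
K (MAX): max(6, -20, 14) = 14
L (MAX): max(3, -20) = 3
D (MIN): min(14, 3) = 3
A (MAX): max(1, 3) = 3
M (MAX): max(1, 3, 12, 18) = 18
N (MAX): max(-4, -19) = -4
P (MAX): max(8, 15, -14) = 15
E (MIN): min(18, -4, 15) = -4
Q (MAX): max(-8, 1, -13) = 1
R (MAX): max(12, -15) = 12
F (MIN): min(1, 12) = 1
B (MAX): max(-4, 1) = 1
Root (MIN): min(3, 1) = 1
MIN at Root wants the lowest of {A=3, B=1}, so chooses B.

B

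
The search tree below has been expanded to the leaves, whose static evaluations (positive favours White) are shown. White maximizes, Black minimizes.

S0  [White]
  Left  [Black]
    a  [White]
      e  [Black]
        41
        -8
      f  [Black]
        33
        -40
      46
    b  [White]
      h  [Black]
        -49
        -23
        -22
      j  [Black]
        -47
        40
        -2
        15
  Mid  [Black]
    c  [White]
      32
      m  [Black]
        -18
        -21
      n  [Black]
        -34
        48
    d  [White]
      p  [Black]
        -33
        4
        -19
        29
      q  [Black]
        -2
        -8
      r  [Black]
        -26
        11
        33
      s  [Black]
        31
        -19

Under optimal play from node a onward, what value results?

e (Black): min(41, -8) = -8
f (Black): min(33, -40) = -40
a (White): max(-8, -40, 46) = 46

46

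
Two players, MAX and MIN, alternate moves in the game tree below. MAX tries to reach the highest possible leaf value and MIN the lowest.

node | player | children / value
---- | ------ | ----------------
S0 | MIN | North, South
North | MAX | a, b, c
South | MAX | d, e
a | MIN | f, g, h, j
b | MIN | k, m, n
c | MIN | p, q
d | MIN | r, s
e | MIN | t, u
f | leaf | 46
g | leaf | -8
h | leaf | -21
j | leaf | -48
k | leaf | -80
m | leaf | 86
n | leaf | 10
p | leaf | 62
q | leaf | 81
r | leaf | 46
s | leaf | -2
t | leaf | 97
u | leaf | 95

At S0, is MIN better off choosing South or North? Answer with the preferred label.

d (MIN): min(46, -2) = -2
e (MIN): min(97, 95) = 95
South (MAX): max(-2, 95) = 95
a (MIN): min(46, -8, -21, -48) = -48
b (MIN): min(-80, 86, 10) = -80
c (MIN): min(62, 81) = 62
North (MAX): max(-48, -80, 62) = 62
MIN prefers the lower value; South=95, North=62. North is better since 62 < 95.

North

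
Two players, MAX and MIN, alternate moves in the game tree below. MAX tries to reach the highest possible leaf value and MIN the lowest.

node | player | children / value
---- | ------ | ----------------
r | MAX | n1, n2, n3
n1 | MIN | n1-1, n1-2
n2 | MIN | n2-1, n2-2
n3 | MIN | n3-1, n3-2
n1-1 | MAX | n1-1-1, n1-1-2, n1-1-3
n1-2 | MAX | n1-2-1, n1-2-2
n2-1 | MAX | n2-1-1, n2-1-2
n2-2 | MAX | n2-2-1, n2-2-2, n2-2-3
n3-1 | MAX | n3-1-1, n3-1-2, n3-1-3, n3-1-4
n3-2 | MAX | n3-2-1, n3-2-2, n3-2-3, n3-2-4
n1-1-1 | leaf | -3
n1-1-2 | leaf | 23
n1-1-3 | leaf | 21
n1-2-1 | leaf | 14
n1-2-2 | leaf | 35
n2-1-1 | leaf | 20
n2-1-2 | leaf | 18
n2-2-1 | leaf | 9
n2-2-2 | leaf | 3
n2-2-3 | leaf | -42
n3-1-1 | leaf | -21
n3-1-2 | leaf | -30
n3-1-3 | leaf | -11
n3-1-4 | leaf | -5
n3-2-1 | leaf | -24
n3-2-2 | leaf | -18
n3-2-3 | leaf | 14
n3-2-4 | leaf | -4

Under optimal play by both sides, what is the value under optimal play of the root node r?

23

n1-1 (MAX): max(-3, 23, 21) = 23
n1-2 (MAX): max(14, 35) = 35
n1 (MIN): min(23, 35) = 23
n2-1 (MAX): max(20, 18) = 20
n2-2 (MAX): max(9, 3, -42) = 9
n2 (MIN): min(20, 9) = 9
n3-1 (MAX): max(-21, -30, -11, -5) = -5
n3-2 (MAX): max(-24, -18, 14, -4) = 14
n3 (MIN): min(-5, 14) = -5
r (MAX): max(23, 9, -5) = 23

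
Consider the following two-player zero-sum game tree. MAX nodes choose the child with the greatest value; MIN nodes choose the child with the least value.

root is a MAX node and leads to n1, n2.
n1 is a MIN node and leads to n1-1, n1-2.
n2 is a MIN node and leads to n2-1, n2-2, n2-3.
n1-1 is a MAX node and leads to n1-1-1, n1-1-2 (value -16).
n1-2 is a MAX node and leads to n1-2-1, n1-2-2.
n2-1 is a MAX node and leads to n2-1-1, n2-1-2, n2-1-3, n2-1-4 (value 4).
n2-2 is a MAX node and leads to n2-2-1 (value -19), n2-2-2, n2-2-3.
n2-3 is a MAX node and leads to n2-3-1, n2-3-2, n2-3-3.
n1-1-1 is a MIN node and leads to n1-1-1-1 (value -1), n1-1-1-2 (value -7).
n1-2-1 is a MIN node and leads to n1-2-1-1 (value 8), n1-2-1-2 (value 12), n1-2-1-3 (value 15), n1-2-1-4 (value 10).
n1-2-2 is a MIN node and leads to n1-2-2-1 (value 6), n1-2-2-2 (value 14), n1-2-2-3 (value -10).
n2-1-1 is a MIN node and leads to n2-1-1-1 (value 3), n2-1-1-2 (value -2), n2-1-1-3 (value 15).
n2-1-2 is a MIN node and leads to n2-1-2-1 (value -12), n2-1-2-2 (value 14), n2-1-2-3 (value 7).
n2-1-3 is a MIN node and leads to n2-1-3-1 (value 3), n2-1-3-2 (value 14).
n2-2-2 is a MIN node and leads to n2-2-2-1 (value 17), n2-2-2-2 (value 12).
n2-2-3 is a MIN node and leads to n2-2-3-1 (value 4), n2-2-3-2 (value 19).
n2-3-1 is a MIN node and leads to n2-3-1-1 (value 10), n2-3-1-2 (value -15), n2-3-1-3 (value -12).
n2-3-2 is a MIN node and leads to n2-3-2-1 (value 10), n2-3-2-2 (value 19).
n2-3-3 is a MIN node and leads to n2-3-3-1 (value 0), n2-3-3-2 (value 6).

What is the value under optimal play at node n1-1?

-7

n1-1-1 (MIN): min(-1, -7) = -7
n1-1 (MAX): max(-7, -16) = -7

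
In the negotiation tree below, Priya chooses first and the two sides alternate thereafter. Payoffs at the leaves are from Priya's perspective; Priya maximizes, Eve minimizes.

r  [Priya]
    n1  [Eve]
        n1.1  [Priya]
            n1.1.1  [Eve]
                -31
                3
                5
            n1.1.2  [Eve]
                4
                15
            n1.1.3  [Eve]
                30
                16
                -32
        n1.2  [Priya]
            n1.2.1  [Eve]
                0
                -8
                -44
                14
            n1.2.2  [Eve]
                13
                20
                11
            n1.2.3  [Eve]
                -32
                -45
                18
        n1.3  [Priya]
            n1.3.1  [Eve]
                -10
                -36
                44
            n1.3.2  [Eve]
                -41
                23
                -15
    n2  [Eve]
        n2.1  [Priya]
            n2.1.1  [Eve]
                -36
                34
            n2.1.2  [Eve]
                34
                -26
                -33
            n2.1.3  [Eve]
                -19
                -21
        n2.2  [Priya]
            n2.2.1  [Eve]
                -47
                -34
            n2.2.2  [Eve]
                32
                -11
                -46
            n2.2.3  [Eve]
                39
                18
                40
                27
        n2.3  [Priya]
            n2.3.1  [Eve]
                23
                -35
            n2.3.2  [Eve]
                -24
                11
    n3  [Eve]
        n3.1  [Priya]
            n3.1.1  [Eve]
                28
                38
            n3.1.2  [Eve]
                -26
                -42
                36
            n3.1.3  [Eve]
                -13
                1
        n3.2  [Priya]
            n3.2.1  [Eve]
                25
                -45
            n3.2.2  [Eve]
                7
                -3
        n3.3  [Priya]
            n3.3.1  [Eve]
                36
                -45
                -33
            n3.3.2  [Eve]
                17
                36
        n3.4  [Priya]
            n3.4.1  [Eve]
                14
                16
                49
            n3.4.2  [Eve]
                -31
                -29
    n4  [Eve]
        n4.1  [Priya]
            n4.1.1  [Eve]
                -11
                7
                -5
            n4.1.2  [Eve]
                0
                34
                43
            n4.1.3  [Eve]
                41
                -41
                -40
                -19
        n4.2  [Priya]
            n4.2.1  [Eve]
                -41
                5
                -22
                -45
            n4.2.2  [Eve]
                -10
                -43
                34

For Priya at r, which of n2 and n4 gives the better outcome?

n2.1.1 (Eve): min(-36, 34) = -36
n2.1.2 (Eve): min(34, -26, -33) = -33
n2.1.3 (Eve): min(-19, -21) = -21
n2.1 (Priya): max(-36, -33, -21) = -21
n2.2.1 (Eve): min(-47, -34) = -47
n2.2.2 (Eve): min(32, -11, -46) = -46
n2.2.3 (Eve): min(39, 18, 40, 27) = 18
n2.2 (Priya): max(-47, -46, 18) = 18
n2.3.1 (Eve): min(23, -35) = -35
n2.3.2 (Eve): min(-24, 11) = -24
n2.3 (Priya): max(-35, -24) = -24
n2 (Eve): min(-21, 18, -24) = -24
n4.1.1 (Eve): min(-11, 7, -5) = -11
n4.1.2 (Eve): min(0, 34, 43) = 0
n4.1.3 (Eve): min(41, -41, -40, -19) = -41
n4.1 (Priya): max(-11, 0, -41) = 0
n4.2.1 (Eve): min(-41, 5, -22, -45) = -45
n4.2.2 (Eve): min(-10, -43, 34) = -43
n4.2 (Priya): max(-45, -43) = -43
n4 (Eve): min(0, -43) = -43
Priya prefers the higher value; n2=-24, n4=-43. n2 is better since -24 > -43.

n2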